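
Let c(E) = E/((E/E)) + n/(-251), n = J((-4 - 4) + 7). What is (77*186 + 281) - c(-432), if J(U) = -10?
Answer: 3773775/251 ≈ 15035.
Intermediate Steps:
n = -10
c(E) = 10/251 + E (c(E) = E/((E/E)) - 10/(-251) = E/1 - 10*(-1/251) = E*1 + 10/251 = E + 10/251 = 10/251 + E)
(77*186 + 281) - c(-432) = (77*186 + 281) - (10/251 - 432) = (14322 + 281) - 1*(-108422/251) = 14603 + 108422/251 = 3773775/251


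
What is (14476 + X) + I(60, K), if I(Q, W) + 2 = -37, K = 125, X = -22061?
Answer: -7624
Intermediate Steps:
I(Q, W) = -39 (I(Q, W) = -2 - 37 = -39)
(14476 + X) + I(60, K) = (14476 - 22061) - 39 = -7585 - 39 = -7624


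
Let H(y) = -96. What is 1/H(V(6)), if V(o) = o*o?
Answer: -1/96 ≈ -0.010417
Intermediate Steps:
V(o) = o**2
1/H(V(6)) = 1/(-96) = -1/96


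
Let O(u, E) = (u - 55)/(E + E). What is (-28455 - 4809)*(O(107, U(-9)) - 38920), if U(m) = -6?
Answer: 1294779024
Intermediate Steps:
O(u, E) = (-55 + u)/(2*E) (O(u, E) = (-55 + u)/((2*E)) = (-55 + u)*(1/(2*E)) = (-55 + u)/(2*E))
(-28455 - 4809)*(O(107, U(-9)) - 38920) = (-28455 - 4809)*((½)*(-55 + 107)/(-6) - 38920) = -33264*((½)*(-⅙)*52 - 38920) = -33264*(-13/3 - 38920) = -33264*(-116773/3) = 1294779024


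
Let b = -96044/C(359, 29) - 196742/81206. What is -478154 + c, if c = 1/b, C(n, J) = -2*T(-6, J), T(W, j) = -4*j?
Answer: -468889362652228/980624151 ≈ -4.7815e+5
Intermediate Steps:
C(n, J) = 8*J (C(n, J) = -(-8)*J = 8*J)
b = -980624151/2354974 (b = -96044/(8*29) - 196742/81206 = -96044/232 - 196742*1/81206 = -96044*1/232 - 98371/40603 = -24011/58 - 98371/40603 = -980624151/2354974 ≈ -416.41)
c = -2354974/980624151 (c = 1/(-980624151/2354974) = -2354974/980624151 ≈ -0.0024015)
-478154 + c = -478154 - 2354974/980624151 = -468889362652228/980624151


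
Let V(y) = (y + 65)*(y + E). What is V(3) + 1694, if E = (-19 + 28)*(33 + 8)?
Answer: 26990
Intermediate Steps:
E = 369 (E = 9*41 = 369)
V(y) = (65 + y)*(369 + y) (V(y) = (y + 65)*(y + 369) = (65 + y)*(369 + y))
V(3) + 1694 = (23985 + 3² + 434*3) + 1694 = (23985 + 9 + 1302) + 1694 = 25296 + 1694 = 26990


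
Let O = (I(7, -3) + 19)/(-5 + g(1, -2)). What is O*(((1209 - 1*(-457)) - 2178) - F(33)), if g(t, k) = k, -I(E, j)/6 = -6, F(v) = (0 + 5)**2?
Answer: 29535/7 ≈ 4219.3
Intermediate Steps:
F(v) = 25 (F(v) = 5**2 = 25)
I(E, j) = 36 (I(E, j) = -6*(-6) = 36)
O = -55/7 (O = (36 + 19)/(-5 - 2) = 55/(-7) = 55*(-1/7) = -55/7 ≈ -7.8571)
O*(((1209 - 1*(-457)) - 2178) - F(33)) = -55*(((1209 - 1*(-457)) - 2178) - 1*25)/7 = -55*(((1209 + 457) - 2178) - 25)/7 = -55*((1666 - 2178) - 25)/7 = -55*(-512 - 25)/7 = -55/7*(-537) = 29535/7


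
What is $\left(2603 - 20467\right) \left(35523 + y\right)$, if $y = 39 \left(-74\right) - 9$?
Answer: $-582866592$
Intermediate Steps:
$y = -2895$ ($y = -2886 - 9 = -2895$)
$\left(2603 - 20467\right) \left(35523 + y\right) = \left(2603 - 20467\right) \left(35523 - 2895\right) = \left(-17864\right) 32628 = -582866592$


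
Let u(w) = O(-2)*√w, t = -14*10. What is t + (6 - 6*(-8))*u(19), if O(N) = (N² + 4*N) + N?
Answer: -140 - 324*√19 ≈ -1552.3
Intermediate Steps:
O(N) = N² + 5*N
t = -140
u(w) = -6*√w (u(w) = (-2*(5 - 2))*√w = (-2*3)*√w = -6*√w)
t + (6 - 6*(-8))*u(19) = -140 + (6 - 6*(-8))*(-6*√19) = -140 + (6 + 48)*(-6*√19) = -140 + 54*(-6*√19) = -140 - 324*√19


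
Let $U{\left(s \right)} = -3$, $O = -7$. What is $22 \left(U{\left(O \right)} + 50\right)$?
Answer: $1034$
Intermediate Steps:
$22 \left(U{\left(O \right)} + 50\right) = 22 \left(-3 + 50\right) = 22 \cdot 47 = 1034$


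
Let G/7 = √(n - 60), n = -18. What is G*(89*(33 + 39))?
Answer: 44856*I*√78 ≈ 3.9616e+5*I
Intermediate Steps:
G = 7*I*√78 (G = 7*√(-18 - 60) = 7*√(-78) = 7*(I*√78) = 7*I*√78 ≈ 61.822*I)
G*(89*(33 + 39)) = (7*I*√78)*(89*(33 + 39)) = (7*I*√78)*(89*72) = (7*I*√78)*6408 = 44856*I*√78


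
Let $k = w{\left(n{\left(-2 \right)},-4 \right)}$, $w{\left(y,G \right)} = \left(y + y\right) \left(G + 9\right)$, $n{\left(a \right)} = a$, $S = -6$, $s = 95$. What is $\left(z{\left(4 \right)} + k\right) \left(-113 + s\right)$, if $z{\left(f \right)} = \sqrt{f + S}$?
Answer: $360 - 18 i \sqrt{2} \approx 360.0 - 25.456 i$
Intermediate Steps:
$w{\left(y,G \right)} = 2 y \left(9 + G\right)$
$k = -20$ ($k = 2 \left(-2\right) \left(9 - 4\right) = 2 \left(-2\right) 5 = -20$)
$z{\left(f \right)} = \sqrt{-6 + f}$ ($z{\left(f \right)} = \sqrt{f - 6} = \sqrt{-6 + f}$)
$\left(z{\left(4 \right)} + k\right) \left(-113 + s\right) = \left(\sqrt{-6 + 4} - 20\right) \left(-113 + 95\right) = \left(\sqrt{-2} - 20\right) \left(-18\right) = \left(i \sqrt{2} - 20\right) \left(-18\right) = \left(-20 + i \sqrt{2}\right) \left(-18\right) = 360 - 18 i \sqrt{2}$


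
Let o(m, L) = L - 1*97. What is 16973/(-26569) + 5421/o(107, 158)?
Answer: 142995196/1620709 ≈ 88.230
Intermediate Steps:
o(m, L) = -97 + L (o(m, L) = L - 97 = -97 + L)
16973/(-26569) + 5421/o(107, 158) = 16973/(-26569) + 5421/(-97 + 158) = 16973*(-1/26569) + 5421/61 = -16973/26569 + 5421*(1/61) = -16973/26569 + 5421/61 = 142995196/1620709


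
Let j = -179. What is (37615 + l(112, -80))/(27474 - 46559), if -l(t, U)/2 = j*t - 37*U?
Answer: -71791/19085 ≈ -3.7616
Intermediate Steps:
l(t, U) = 74*U + 358*t (l(t, U) = -2*(-179*t - 37*U) = 74*U + 358*t)
(37615 + l(112, -80))/(27474 - 46559) = (37615 + (74*(-80) + 358*112))/(27474 - 46559) = (37615 + (-5920 + 40096))/(-19085) = (37615 + 34176)*(-1/19085) = 71791*(-1/19085) = -71791/19085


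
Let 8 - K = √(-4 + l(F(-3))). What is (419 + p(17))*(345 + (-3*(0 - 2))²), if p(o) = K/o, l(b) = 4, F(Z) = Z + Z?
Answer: 2716911/17 ≈ 1.5982e+5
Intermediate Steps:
F(Z) = 2*Z
K = 8 (K = 8 - √(-4 + 4) = 8 - √0 = 8 - 1*0 = 8 + 0 = 8)
p(o) = 8/o
(419 + p(17))*(345 + (-3*(0 - 2))²) = (419 + 8/17)*(345 + (-3*(0 - 2))²) = (419 + 8*(1/17))*(345 + (-3*(-2))²) = (419 + 8/17)*(345 + 6²) = 7131*(345 + 36)/17 = (7131/17)*381 = 2716911/17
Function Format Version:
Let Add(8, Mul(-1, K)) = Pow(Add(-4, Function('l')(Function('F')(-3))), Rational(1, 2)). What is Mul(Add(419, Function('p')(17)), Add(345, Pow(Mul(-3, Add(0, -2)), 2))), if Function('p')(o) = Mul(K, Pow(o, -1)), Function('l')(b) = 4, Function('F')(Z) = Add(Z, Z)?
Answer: Rational(2716911, 17) ≈ 1.5982e+5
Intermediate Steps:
Function('F')(Z) = Mul(2, Z)
K = 8 (K = Add(8, Mul(-1, Pow(Add(-4, 4), Rational(1, 2)))) = Add(8, Mul(-1, Pow(0, Rational(1, 2)))) = Add(8, Mul(-1, 0)) = Add(8, 0) = 8)
Function('p')(o) = Mul(8, Pow(o, -1))
Mul(Add(419, Function('p')(17)), Add(345, Pow(Mul(-3, Add(0, -2)), 2))) = Mul(Add(419, Mul(8, Pow(17, -1))), Add(345, Pow(Mul(-3, Add(0, -2)), 2))) = Mul(Add(419, Mul(8, Rational(1, 17))), Add(345, Pow(Mul(-3, -2), 2))) = Mul(Add(419, Rational(8, 17)), Add(345, Pow(6, 2))) = Mul(Rational(7131, 17), Add(345, 36)) = Mul(Rational(7131, 17), 381) = Rational(2716911, 17)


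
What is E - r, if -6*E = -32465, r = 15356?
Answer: -59671/6 ≈ -9945.2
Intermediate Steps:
E = 32465/6 (E = -⅙*(-32465) = 32465/6 ≈ 5410.8)
E - r = 32465/6 - 1*15356 = 32465/6 - 15356 = -59671/6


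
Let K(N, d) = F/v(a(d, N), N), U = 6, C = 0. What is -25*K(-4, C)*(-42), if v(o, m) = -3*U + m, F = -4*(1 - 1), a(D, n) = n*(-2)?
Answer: 0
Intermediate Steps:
a(D, n) = -2*n
F = 0 (F = -4*0 = 0)
v(o, m) = -18 + m (v(o, m) = -3*6 + m = -18 + m)
K(N, d) = 0 (K(N, d) = 0/(-18 + N) = 0)
-25*K(-4, C)*(-42) = -25*0*(-42) = 0*(-42) = 0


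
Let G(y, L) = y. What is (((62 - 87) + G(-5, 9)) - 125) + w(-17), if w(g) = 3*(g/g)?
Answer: -152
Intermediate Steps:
w(g) = 3 (w(g) = 3*1 = 3)
(((62 - 87) + G(-5, 9)) - 125) + w(-17) = (((62 - 87) - 5) - 125) + 3 = ((-25 - 5) - 125) + 3 = (-30 - 125) + 3 = -155 + 3 = -152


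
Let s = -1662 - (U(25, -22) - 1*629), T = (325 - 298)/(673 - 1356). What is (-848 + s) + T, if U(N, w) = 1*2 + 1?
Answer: -1286799/683 ≈ -1884.0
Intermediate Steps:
U(N, w) = 3 (U(N, w) = 2 + 1 = 3)
T = -27/683 (T = 27/(-683) = 27*(-1/683) = -27/683 ≈ -0.039531)
s = -1036 (s = -1662 - (3 - 1*629) = -1662 - (3 - 629) = -1662 - 1*(-626) = -1662 + 626 = -1036)
(-848 + s) + T = (-848 - 1036) - 27/683 = -1884 - 27/683 = -1286799/683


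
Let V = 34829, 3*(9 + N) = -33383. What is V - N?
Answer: 137897/3 ≈ 45966.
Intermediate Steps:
N = -33410/3 (N = -9 + (⅓)*(-33383) = -9 - 33383/3 = -33410/3 ≈ -11137.)
V - N = 34829 - 1*(-33410/3) = 34829 + 33410/3 = 137897/3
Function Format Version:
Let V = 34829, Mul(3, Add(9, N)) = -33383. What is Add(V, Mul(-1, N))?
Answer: Rational(137897, 3) ≈ 45966.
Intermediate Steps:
N = Rational(-33410, 3) (N = Add(-9, Mul(Rational(1, 3), -33383)) = Add(-9, Rational(-33383, 3)) = Rational(-33410, 3) ≈ -11137.)
Add(V, Mul(-1, N)) = Add(34829, Mul(-1, Rational(-33410, 3))) = Add(34829, Rational(33410, 3)) = Rational(137897, 3)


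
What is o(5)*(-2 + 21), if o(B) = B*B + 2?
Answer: 513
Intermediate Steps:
o(B) = 2 + B² (o(B) = B² + 2 = 2 + B²)
o(5)*(-2 + 21) = (2 + 5²)*(-2 + 21) = (2 + 25)*19 = 27*19 = 513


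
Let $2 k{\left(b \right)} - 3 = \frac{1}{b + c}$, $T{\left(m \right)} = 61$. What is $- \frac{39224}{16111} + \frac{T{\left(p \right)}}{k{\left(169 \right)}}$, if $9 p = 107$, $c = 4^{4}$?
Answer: $\frac{392652763}{10278818} \approx 38.2$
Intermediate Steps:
$c = 256$
$p = \frac{107}{9}$ ($p = \frac{1}{9} \cdot 107 = \frac{107}{9} \approx 11.889$)
$k{\left(b \right)} = \frac{3}{2} + \frac{1}{2 \left(256 + b\right)}$ ($k{\left(b \right)} = \frac{3}{2} + \frac{1}{2 \left(b + 256\right)} = \frac{3}{2} + \frac{1}{2 \left(256 + b\right)}$)
$- \frac{39224}{16111} + \frac{T{\left(p \right)}}{k{\left(169 \right)}} = - \frac{39224}{16111} + \frac{61}{\frac{1}{2} \frac{1}{256 + 169} \left(769 + 3 \cdot 169\right)} = \left(-39224\right) \frac{1}{16111} + \frac{61}{\frac{1}{2} \cdot \frac{1}{425} \left(769 + 507\right)} = - \frac{39224}{16111} + \frac{61}{\frac{1}{2} \cdot \frac{1}{425} \cdot 1276} = - \frac{39224}{16111} + \frac{61}{\frac{638}{425}} = - \frac{39224}{16111} + 61 \cdot \frac{425}{638} = - \frac{39224}{16111} + \frac{25925}{638} = \frac{392652763}{10278818}$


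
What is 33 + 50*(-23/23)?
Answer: -17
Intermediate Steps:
33 + 50*(-23/23) = 33 + 50*(-23*1/23) = 33 + 50*(-1) = 33 - 50 = -17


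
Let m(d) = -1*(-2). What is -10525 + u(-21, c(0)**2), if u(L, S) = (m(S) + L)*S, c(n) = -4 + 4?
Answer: -10525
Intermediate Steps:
m(d) = 2
c(n) = 0
u(L, S) = S*(2 + L) (u(L, S) = (2 + L)*S = S*(2 + L))
-10525 + u(-21, c(0)**2) = -10525 + 0**2*(2 - 21) = -10525 + 0*(-19) = -10525 + 0 = -10525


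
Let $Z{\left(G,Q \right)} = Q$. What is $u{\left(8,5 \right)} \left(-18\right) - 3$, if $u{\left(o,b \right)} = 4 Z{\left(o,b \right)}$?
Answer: $-363$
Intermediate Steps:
$u{\left(o,b \right)} = 4 b$
$u{\left(8,5 \right)} \left(-18\right) - 3 = 4 \cdot 5 \left(-18\right) - 3 = 20 \left(-18\right) - 3 = -360 - 3 = -363$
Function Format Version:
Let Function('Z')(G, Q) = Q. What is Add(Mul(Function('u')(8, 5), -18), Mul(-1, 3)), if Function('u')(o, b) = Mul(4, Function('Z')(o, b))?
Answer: -363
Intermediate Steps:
Function('u')(o, b) = Mul(4, b)
Add(Mul(Function('u')(8, 5), -18), Mul(-1, 3)) = Add(Mul(Mul(4, 5), -18), Mul(-1, 3)) = Add(Mul(20, -18), -3) = Add(-360, -3) = -363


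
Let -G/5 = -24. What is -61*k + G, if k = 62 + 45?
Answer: -6407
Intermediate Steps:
G = 120 (G = -5*(-24) = 120)
k = 107
-61*k + G = -61*107 + 120 = -6527 + 120 = -6407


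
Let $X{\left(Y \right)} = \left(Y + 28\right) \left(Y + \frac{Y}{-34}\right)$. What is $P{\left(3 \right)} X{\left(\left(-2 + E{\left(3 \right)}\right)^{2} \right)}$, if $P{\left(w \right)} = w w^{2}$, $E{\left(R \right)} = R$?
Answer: $\frac{25839}{34} \approx 759.97$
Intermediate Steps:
$P{\left(w \right)} = w^{3}$
$X{\left(Y \right)} = \frac{33 Y \left(28 + Y\right)}{34}$ ($X{\left(Y \right)} = \left(28 + Y\right) \left(Y + Y \left(- \frac{1}{34}\right)\right) = \left(28 + Y\right) \left(Y - \frac{Y}{34}\right) = \left(28 + Y\right) \frac{33 Y}{34} = \frac{33 Y \left(28 + Y\right)}{34}$)
$P{\left(3 \right)} X{\left(\left(-2 + E{\left(3 \right)}\right)^{2} \right)} = 3^{3} \frac{33 \left(-2 + 3\right)^{2} \left(28 + \left(-2 + 3\right)^{2}\right)}{34} = 27 \frac{33 \cdot 1^{2} \left(28 + 1^{2}\right)}{34} = 27 \cdot \frac{33}{34} \cdot 1 \left(28 + 1\right) = 27 \cdot \frac{33}{34} \cdot 1 \cdot 29 = 27 \cdot \frac{957}{34} = \frac{25839}{34}$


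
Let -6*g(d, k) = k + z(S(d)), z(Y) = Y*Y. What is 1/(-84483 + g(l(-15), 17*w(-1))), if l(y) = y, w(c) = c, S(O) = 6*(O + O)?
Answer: -6/539281 ≈ -1.1126e-5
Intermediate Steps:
S(O) = 12*O (S(O) = 6*(2*O) = 12*O)
z(Y) = Y**2
g(d, k) = -24*d**2 - k/6 (g(d, k) = -(k + (12*d)**2)/6 = -(k + 144*d**2)/6 = -24*d**2 - k/6)
1/(-84483 + g(l(-15), 17*w(-1))) = 1/(-84483 + (-24*(-15)**2 - 17*(-1)/6)) = 1/(-84483 + (-24*225 - 1/6*(-17))) = 1/(-84483 + (-5400 + 17/6)) = 1/(-84483 - 32383/6) = 1/(-539281/6) = -6/539281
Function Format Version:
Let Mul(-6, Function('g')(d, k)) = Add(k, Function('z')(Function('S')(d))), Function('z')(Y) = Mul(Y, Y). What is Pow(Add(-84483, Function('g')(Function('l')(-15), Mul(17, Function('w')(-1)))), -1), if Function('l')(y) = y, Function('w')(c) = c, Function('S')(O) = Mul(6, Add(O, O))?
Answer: Rational(-6, 539281) ≈ -1.1126e-5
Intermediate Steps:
Function('S')(O) = Mul(12, O) (Function('S')(O) = Mul(6, Mul(2, O)) = Mul(12, O))
Function('z')(Y) = Pow(Y, 2)
Function('g')(d, k) = Add(Mul(-24, Pow(d, 2)), Mul(Rational(-1, 6), k)) (Function('g')(d, k) = Mul(Rational(-1, 6), Add(k, Pow(Mul(12, d), 2))) = Mul(Rational(-1, 6), Add(k, Mul(144, Pow(d, 2)))) = Add(Mul(-24, Pow(d, 2)), Mul(Rational(-1, 6), k)))
Pow(Add(-84483, Function('g')(Function('l')(-15), Mul(17, Function('w')(-1)))), -1) = Pow(Add(-84483, Add(Mul(-24, Pow(-15, 2)), Mul(Rational(-1, 6), Mul(17, -1)))), -1) = Pow(Add(-84483, Add(Mul(-24, 225), Mul(Rational(-1, 6), -17))), -1) = Pow(Add(-84483, Add(-5400, Rational(17, 6))), -1) = Pow(Add(-84483, Rational(-32383, 6)), -1) = Pow(Rational(-539281, 6), -1) = Rational(-6, 539281)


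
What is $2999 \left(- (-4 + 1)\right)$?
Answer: $8997$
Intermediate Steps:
$2999 \left(- (-4 + 1)\right) = 2999 \left(\left(-1\right) \left(-3\right)\right) = 2999 \cdot 3 = 8997$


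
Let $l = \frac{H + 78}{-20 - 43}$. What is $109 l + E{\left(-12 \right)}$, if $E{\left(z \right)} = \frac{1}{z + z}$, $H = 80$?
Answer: $- \frac{137797}{504} \approx -273.41$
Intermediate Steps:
$E{\left(z \right)} = \frac{1}{2 z}$
$l = - \frac{158}{63}$ ($l = \frac{80 + 78}{-20 - 43} = \frac{158}{-63} = 158 \left(- \frac{1}{63}\right) = - \frac{158}{63} \approx -2.5079$)
$109 l + E{\left(-12 \right)} = 109 \left(- \frac{158}{63}\right) + \frac{1}{2 \left(-12\right)} = - \frac{17222}{63} + \frac{1}{2} \left(- \frac{1}{12}\right) = - \frac{17222}{63} - \frac{1}{24} = - \frac{137797}{504}$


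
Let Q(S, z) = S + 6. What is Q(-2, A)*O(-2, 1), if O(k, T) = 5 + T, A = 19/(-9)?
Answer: 24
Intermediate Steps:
A = -19/9 (A = 19*(-⅑) = -19/9 ≈ -2.1111)
Q(S, z) = 6 + S
Q(-2, A)*O(-2, 1) = (6 - 2)*(5 + 1) = 4*6 = 24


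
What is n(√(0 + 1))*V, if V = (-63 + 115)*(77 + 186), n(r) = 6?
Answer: 82056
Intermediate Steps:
V = 13676 (V = 52*263 = 13676)
n(√(0 + 1))*V = 6*13676 = 82056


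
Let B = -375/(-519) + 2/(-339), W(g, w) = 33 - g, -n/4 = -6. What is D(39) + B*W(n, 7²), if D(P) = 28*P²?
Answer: 832678899/19549 ≈ 42594.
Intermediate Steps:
n = 24 (n = -4*(-6) = 24)
B = 42029/58647 (B = -375*(-1/519) + 2*(-1/339) = 125/173 - 2/339 = 42029/58647 ≈ 0.71664)
D(39) + B*W(n, 7²) = 28*39² + 42029*(33 - 1*24)/58647 = 28*1521 + 42029*(33 - 24)/58647 = 42588 + (42029/58647)*9 = 42588 + 126087/19549 = 832678899/19549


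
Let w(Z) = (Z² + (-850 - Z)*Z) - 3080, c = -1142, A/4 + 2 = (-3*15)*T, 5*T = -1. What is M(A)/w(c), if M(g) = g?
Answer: 7/241905 ≈ 2.8937e-5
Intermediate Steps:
T = -⅕ (T = (⅕)*(-1) = -⅕ ≈ -0.20000)
A = 28 (A = -8 + 4*(-3*15*(-⅕)) = -8 + 4*(-45*(-⅕)) = -8 + 4*9 = -8 + 36 = 28)
w(Z) = -3080 + Z² + Z*(-850 - Z) (w(Z) = (Z² + Z*(-850 - Z)) - 3080 = -3080 + Z² + Z*(-850 - Z))
M(A)/w(c) = 28/(-3080 - 850*(-1142)) = 28/(-3080 + 970700) = 28/967620 = 28*(1/967620) = 7/241905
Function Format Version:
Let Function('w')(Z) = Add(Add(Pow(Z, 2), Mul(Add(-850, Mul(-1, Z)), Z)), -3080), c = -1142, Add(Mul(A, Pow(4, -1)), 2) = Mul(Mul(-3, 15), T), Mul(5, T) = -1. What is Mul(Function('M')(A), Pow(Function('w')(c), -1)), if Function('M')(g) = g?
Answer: Rational(7, 241905) ≈ 2.8937e-5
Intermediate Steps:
T = Rational(-1, 5) (T = Mul(Rational(1, 5), -1) = Rational(-1, 5) ≈ -0.20000)
A = 28 (A = Add(-8, Mul(4, Mul(Mul(-3, 15), Rational(-1, 5)))) = Add(-8, Mul(4, Mul(-45, Rational(-1, 5)))) = Add(-8, Mul(4, 9)) = Add(-8, 36) = 28)
Function('w')(Z) = Add(-3080, Pow(Z, 2), Mul(Z, Add(-850, Mul(-1, Z)))) (Function('w')(Z) = Add(Add(Pow(Z, 2), Mul(Z, Add(-850, Mul(-1, Z)))), -3080) = Add(-3080, Pow(Z, 2), Mul(Z, Add(-850, Mul(-1, Z)))))
Mul(Function('M')(A), Pow(Function('w')(c), -1)) = Mul(28, Pow(Add(-3080, Mul(-850, -1142)), -1)) = Mul(28, Pow(Add(-3080, 970700), -1)) = Mul(28, Pow(967620, -1)) = Mul(28, Rational(1, 967620)) = Rational(7, 241905)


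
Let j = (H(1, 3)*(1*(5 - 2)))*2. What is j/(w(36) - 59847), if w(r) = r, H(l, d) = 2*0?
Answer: 0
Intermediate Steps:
H(l, d) = 0
j = 0 (j = (0*(1*(5 - 2)))*2 = (0*(1*3))*2 = (0*3)*2 = 0*2 = 0)
j/(w(36) - 59847) = 0/(36 - 59847) = 0/(-59811) = -1/59811*0 = 0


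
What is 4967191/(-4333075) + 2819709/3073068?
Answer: -338500570757/1479537124900 ≈ -0.22879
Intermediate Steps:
4967191/(-4333075) + 2819709/3073068 = 4967191*(-1/4333075) + 2819709*(1/3073068) = -4967191/4333075 + 313301/341452 = -338500570757/1479537124900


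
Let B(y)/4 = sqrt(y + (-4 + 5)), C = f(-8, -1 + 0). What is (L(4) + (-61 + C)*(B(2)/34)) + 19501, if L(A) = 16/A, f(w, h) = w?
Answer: 19505 - 138*sqrt(3)/17 ≈ 19491.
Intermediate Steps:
C = -8
B(y) = 4*sqrt(1 + y) (B(y) = 4*sqrt(y + (-4 + 5)) = 4*sqrt(y + 1) = 4*sqrt(1 + y))
(L(4) + (-61 + C)*(B(2)/34)) + 19501 = (16/4 + (-61 - 8)*((4*sqrt(1 + 2))/34)) + 19501 = (16*(1/4) - 69*4*sqrt(3)/34) + 19501 = (4 - 138*sqrt(3)/17) + 19501 = 19505 - 138*sqrt(3)/17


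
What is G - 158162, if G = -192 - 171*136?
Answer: -181610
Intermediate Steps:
G = -23448 (G = -192 - 23256 = -23448)
G - 158162 = -23448 - 158162 = -181610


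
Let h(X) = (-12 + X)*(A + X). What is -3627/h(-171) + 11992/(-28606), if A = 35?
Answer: -67035143/118657688 ≈ -0.56495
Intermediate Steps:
h(X) = (-12 + X)*(35 + X)
-3627/h(-171) + 11992/(-28606) = -3627/(-420 + (-171)**2 + 23*(-171)) + 11992/(-28606) = -3627/(-420 + 29241 - 3933) + 11992*(-1/28606) = -3627/24888 - 5996/14303 = -3627*1/24888 - 5996/14303 = -1209/8296 - 5996/14303 = -67035143/118657688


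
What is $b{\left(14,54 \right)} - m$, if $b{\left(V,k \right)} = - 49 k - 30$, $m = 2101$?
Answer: $-4777$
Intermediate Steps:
$b{\left(V,k \right)} = -30 - 49 k$
$b{\left(14,54 \right)} - m = \left(-30 - 2646\right) - 2101 = -2676 - 2101 = -4777$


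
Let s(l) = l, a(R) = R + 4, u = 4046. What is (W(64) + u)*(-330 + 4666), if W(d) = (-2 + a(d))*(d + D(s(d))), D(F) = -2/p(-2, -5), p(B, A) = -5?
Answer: 179865952/5 ≈ 3.5973e+7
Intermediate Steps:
a(R) = 4 + R
D(F) = ⅖ (D(F) = -2/(-5) = -2*(-⅕) = ⅖)
W(d) = (2 + d)*(⅖ + d) (W(d) = (-2 + (4 + d))*(d + ⅖) = (2 + d)*(⅖ + d))
(W(64) + u)*(-330 + 4666) = ((⅘ + 64² + (12/5)*64) + 4046)*(-330 + 4666) = ((⅘ + 4096 + 768/5) + 4046)*4336 = (21252/5 + 4046)*4336 = (41482/5)*4336 = 179865952/5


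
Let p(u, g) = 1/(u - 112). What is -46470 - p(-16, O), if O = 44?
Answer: -5948159/128 ≈ -46470.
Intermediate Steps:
p(u, g) = 1/(-112 + u)
-46470 - p(-16, O) = -46470 - 1/(-112 - 16) = -46470 - 1/(-128) = -46470 - 1*(-1/128) = -46470 + 1/128 = -5948159/128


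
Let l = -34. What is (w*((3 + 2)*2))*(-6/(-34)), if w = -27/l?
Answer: 405/289 ≈ 1.4014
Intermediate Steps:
w = 27/34 (w = -27/(-34) = -27*(-1/34) = 27/34 ≈ 0.79412)
(w*((3 + 2)*2))*(-6/(-34)) = (27*((3 + 2)*2)/34)*(-6/(-34)) = (27*(5*2)/34)*(-6*(-1/34)) = ((27/34)*10)*(3/17) = (135/17)*(3/17) = 405/289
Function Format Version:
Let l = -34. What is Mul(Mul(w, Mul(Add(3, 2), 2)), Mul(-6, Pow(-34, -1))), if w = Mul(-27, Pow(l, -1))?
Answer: Rational(405, 289) ≈ 1.4014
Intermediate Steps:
w = Rational(27, 34) (w = Mul(-27, Pow(-34, -1)) = Mul(-27, Rational(-1, 34)) = Rational(27, 34) ≈ 0.79412)
Mul(Mul(w, Mul(Add(3, 2), 2)), Mul(-6, Pow(-34, -1))) = Mul(Mul(Rational(27, 34), Mul(Add(3, 2), 2)), Mul(-6, Pow(-34, -1))) = Mul(Mul(Rational(27, 34), Mul(5, 2)), Mul(-6, Rational(-1, 34))) = Mul(Mul(Rational(27, 34), 10), Rational(3, 17)) = Mul(Rational(135, 17), Rational(3, 17)) = Rational(405, 289)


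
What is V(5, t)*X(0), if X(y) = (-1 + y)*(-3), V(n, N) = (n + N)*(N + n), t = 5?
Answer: 300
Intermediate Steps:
V(n, N) = (N + n)² (V(n, N) = (N + n)*(N + n) = (N + n)²)
X(y) = 3 - 3*y
V(5, t)*X(0) = (5 + 5)²*(3 - 3*0) = 10²*(3 + 0) = 100*3 = 300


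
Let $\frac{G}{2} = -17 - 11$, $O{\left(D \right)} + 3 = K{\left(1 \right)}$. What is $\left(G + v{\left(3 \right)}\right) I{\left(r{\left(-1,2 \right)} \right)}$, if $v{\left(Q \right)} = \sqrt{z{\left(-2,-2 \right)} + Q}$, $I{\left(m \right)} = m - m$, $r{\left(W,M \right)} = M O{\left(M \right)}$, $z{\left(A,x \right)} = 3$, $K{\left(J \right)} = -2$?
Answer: $0$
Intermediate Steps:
$O{\left(D \right)} = -5$ ($O{\left(D \right)} = -3 - 2 = -5$)
$r{\left(W,M \right)} = - 5 M$ ($r{\left(W,M \right)} = M \left(-5\right) = - 5 M$)
$I{\left(m \right)} = 0$
$G = -56$ ($G = 2 \left(-17 - 11\right) = 2 \left(-28\right) = -56$)
$v{\left(Q \right)} = \sqrt{3 + Q}$
$\left(G + v{\left(3 \right)}\right) I{\left(r{\left(-1,2 \right)} \right)} = \left(-56 + \sqrt{3 + 3}\right) 0 = \left(-56 + \sqrt{6}\right) 0 = 0$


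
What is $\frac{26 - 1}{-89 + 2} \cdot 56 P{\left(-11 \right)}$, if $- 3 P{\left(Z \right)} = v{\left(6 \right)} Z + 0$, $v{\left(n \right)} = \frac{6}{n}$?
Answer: $- \frac{15400}{261} \approx -59.004$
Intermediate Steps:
$P{\left(Z \right)} = - \frac{Z}{3}$ ($P{\left(Z \right)} = - \frac{\frac{6}{6} Z + 0}{3} = - \frac{6 \cdot \frac{1}{6} Z + 0}{3} = - \frac{1 Z + 0}{3} = - \frac{Z + 0}{3} = - \frac{Z}{3}$)
$\frac{26 - 1}{-89 + 2} \cdot 56 P{\left(-11 \right)} = \frac{26 - 1}{-89 + 2} \cdot 56 \left(\left(- \frac{1}{3}\right) \left(-11\right)\right) = \frac{25}{-87} \cdot 56 \cdot \frac{11}{3} = 25 \left(- \frac{1}{87}\right) 56 \cdot \frac{11}{3} = \left(- \frac{25}{87}\right) 56 \cdot \frac{11}{3} = \left(- \frac{1400}{87}\right) \frac{11}{3} = - \frac{15400}{261}$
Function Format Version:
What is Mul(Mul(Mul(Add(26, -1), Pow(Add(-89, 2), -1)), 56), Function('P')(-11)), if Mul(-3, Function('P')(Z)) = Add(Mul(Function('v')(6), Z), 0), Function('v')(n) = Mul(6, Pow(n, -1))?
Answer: Rational(-15400, 261) ≈ -59.004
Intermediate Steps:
Function('P')(Z) = Mul(Rational(-1, 3), Z) (Function('P')(Z) = Mul(Rational(-1, 3), Add(Mul(Mul(6, Pow(6, -1)), Z), 0)) = Mul(Rational(-1, 3), Add(Mul(Mul(6, Rational(1, 6)), Z), 0)) = Mul(Rational(-1, 3), Add(Mul(1, Z), 0)) = Mul(Rational(-1, 3), Add(Z, 0)) = Mul(Rational(-1, 3), Z))
Mul(Mul(Mul(Add(26, -1), Pow(Add(-89, 2), -1)), 56), Function('P')(-11)) = Mul(Mul(Mul(Add(26, -1), Pow(Add(-89, 2), -1)), 56), Mul(Rational(-1, 3), -11)) = Mul(Mul(Mul(25, Pow(-87, -1)), 56), Rational(11, 3)) = Mul(Mul(Mul(25, Rational(-1, 87)), 56), Rational(11, 3)) = Mul(Mul(Rational(-25, 87), 56), Rational(11, 3)) = Mul(Rational(-1400, 87), Rational(11, 3)) = Rational(-15400, 261)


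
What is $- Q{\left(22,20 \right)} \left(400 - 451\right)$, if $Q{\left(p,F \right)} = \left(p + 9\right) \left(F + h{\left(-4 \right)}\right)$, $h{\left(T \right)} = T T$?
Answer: $56916$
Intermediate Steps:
$h{\left(T \right)} = T^{2}$
$Q{\left(p,F \right)} = \left(9 + p\right) \left(16 + F\right)$ ($Q{\left(p,F \right)} = \left(p + 9\right) \left(F + \left(-4\right)^{2}\right) = \left(9 + p\right) \left(F + 16\right) = \left(9 + p\right) \left(16 + F\right)$)
$- Q{\left(22,20 \right)} \left(400 - 451\right) = - \left(144 + 9 \cdot 20 + 16 \cdot 22 + 20 \cdot 22\right) \left(400 - 451\right) = - \left(144 + 180 + 352 + 440\right) \left(-51\right) = - 1116 \left(-51\right) = \left(-1\right) \left(-56916\right) = 56916$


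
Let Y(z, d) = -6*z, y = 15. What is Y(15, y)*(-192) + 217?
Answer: 17497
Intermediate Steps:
Y(15, y)*(-192) + 217 = -6*15*(-192) + 217 = -90*(-192) + 217 = 17280 + 217 = 17497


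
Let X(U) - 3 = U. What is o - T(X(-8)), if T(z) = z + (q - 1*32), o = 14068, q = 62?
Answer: 14043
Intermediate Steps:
X(U) = 3 + U
T(z) = 30 + z (T(z) = z + (62 - 1*32) = z + (62 - 32) = z + 30 = 30 + z)
o - T(X(-8)) = 14068 - (30 + (3 - 8)) = 14068 - (30 - 5) = 14068 - 1*25 = 14068 - 25 = 14043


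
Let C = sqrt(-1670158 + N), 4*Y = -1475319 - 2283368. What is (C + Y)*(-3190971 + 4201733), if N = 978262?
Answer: -1899568994747/2 + 2021524*I*sqrt(172974) ≈ -9.4978e+11 + 8.4076e+8*I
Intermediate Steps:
Y = -3758687/4 (Y = (-1475319 - 2283368)/4 = (1/4)*(-3758687) = -3758687/4 ≈ -9.3967e+5)
C = 2*I*sqrt(172974) (C = sqrt(-1670158 + 978262) = sqrt(-691896) = 2*I*sqrt(172974) ≈ 831.8*I)
(C + Y)*(-3190971 + 4201733) = (2*I*sqrt(172974) - 3758687/4)*(-3190971 + 4201733) = (-3758687/4 + 2*I*sqrt(172974))*1010762 = -1899568994747/2 + 2021524*I*sqrt(172974)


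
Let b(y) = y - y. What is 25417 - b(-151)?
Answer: 25417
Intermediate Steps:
b(y) = 0
25417 - b(-151) = 25417 - 1*0 = 25417 + 0 = 25417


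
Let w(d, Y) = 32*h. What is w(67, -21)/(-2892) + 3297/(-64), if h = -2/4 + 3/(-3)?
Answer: -794321/15424 ≈ -51.499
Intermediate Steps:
h = -3/2 (h = -2*¼ + 3*(-⅓) = -½ - 1 = -3/2 ≈ -1.5000)
w(d, Y) = -48 (w(d, Y) = 32*(-3/2) = -48)
w(67, -21)/(-2892) + 3297/(-64) = -48/(-2892) + 3297/(-64) = -48*(-1/2892) + 3297*(-1/64) = 4/241 - 3297/64 = -794321/15424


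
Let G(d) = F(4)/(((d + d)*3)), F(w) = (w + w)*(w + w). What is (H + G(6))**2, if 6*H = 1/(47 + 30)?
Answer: 6086089/1920996 ≈ 3.1682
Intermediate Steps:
F(w) = 4*w**2 (F(w) = (2*w)*(2*w) = 4*w**2)
G(d) = 32/(3*d) (G(d) = (4*4**2)/(((d + d)*3)) = (4*16)/(((2*d)*3)) = 64/((6*d)) = 64*(1/(6*d)) = 32/(3*d))
H = 1/462 (H = 1/(6*(47 + 30)) = (1/6)/77 = (1/6)*(1/77) = 1/462 ≈ 0.0021645)
(H + G(6))**2 = (1/462 + (32/3)/6)**2 = (1/462 + (32/3)*(1/6))**2 = (1/462 + 16/9)**2 = (2467/1386)**2 = 6086089/1920996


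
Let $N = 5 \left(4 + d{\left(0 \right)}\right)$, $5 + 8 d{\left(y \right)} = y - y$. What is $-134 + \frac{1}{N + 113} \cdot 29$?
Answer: $- \frac{138994}{1039} \approx -133.78$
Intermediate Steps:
$d{\left(y \right)} = - \frac{5}{8}$ ($d{\left(y \right)} = - \frac{5}{8} + \frac{y - y}{8} = - \frac{5}{8} + \frac{1}{8} \cdot 0 = - \frac{5}{8} + 0 = - \frac{5}{8}$)
$N = \frac{135}{8}$ ($N = 5 \left(4 - \frac{5}{8}\right) = 5 \cdot \frac{27}{8} = \frac{135}{8} \approx 16.875$)
$-134 + \frac{1}{N + 113} \cdot 29 = -134 + \frac{1}{\frac{135}{8} + 113} \cdot 29 = -134 + \frac{1}{\frac{1039}{8}} \cdot 29 = -134 + \frac{8}{1039} \cdot 29 = -134 + \frac{232}{1039} = - \frac{138994}{1039}$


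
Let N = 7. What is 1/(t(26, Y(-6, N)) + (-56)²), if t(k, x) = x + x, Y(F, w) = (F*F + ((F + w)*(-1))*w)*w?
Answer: 1/3542 ≈ 0.00028233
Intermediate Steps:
Y(F, w) = w*(F² + w*(-F - w)) (Y(F, w) = (F² + (-F - w)*w)*w = (F² + w*(-F - w))*w = w*(F² + w*(-F - w)))
t(k, x) = 2*x
1/(t(26, Y(-6, N)) + (-56)²) = 1/(2*(7*((-6)² - 1*7² - 1*(-6)*7)) + (-56)²) = 1/(2*(7*(36 - 1*49 + 42)) + 3136) = 1/(2*(7*(36 - 49 + 42)) + 3136) = 1/(2*(7*29) + 3136) = 1/(2*203 + 3136) = 1/(406 + 3136) = 1/3542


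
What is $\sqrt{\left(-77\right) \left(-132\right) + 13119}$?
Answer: $3 \sqrt{2587} \approx 152.59$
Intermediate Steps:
$\sqrt{\left(-77\right) \left(-132\right) + 13119} = \sqrt{10164 + 13119} = \sqrt{23283} = 3 \sqrt{2587}$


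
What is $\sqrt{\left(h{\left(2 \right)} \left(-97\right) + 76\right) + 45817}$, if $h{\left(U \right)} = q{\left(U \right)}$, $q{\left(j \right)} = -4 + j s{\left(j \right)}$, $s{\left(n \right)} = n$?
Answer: $\sqrt{45893} \approx 214.23$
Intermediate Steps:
$q{\left(j \right)} = -4 + j^{2}$ ($q{\left(j \right)} = -4 + j j = -4 + j^{2}$)
$h{\left(U \right)} = -4 + U^{2}$
$\sqrt{\left(h{\left(2 \right)} \left(-97\right) + 76\right) + 45817} = \sqrt{\left(\left(-4 + 2^{2}\right) \left(-97\right) + 76\right) + 45817} = \sqrt{\left(\left(-4 + 4\right) \left(-97\right) + 76\right) + 45817} = \sqrt{\left(0 \left(-97\right) + 76\right) + 45817} = \sqrt{\left(0 + 76\right) + 45817} = \sqrt{76 + 45817} = \sqrt{45893}$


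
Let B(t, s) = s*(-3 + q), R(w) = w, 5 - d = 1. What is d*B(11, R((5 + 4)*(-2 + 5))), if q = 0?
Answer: -324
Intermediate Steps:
d = 4 (d = 5 - 1*1 = 5 - 1 = 4)
B(t, s) = -3*s (B(t, s) = s*(-3 + 0) = s*(-3) = -3*s)
d*B(11, R((5 + 4)*(-2 + 5))) = 4*(-3*(5 + 4)*(-2 + 5)) = 4*(-27*3) = 4*(-3*27) = 4*(-81) = -324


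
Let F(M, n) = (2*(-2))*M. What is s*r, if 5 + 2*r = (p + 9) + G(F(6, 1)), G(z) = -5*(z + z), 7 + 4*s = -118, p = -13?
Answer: -28875/8 ≈ -3609.4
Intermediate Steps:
s = -125/4 (s = -7/4 + (¼)*(-118) = -7/4 - 59/2 = -125/4 ≈ -31.250)
F(M, n) = -4*M
G(z) = -10*z
r = 231/2 (r = -5/2 + ((-13 + 9) - (-40)*6)/2 = -5/2 + (-4 - 10*(-24))/2 = -5/2 + (-4 + 240)/2 = -5/2 + (½)*236 = -5/2 + 118 = 231/2 ≈ 115.50)
s*r = -125/4*231/2 = -28875/8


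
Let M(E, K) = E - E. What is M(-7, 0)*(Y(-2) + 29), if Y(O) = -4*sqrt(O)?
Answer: 0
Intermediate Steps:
M(E, K) = 0
M(-7, 0)*(Y(-2) + 29) = 0*(-4*I*sqrt(2) + 29) = 0*(29 - 4*I*sqrt(2)) = 0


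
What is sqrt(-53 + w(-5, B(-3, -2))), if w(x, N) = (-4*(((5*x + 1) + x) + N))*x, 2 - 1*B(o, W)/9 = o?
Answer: sqrt(267) ≈ 16.340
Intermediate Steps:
B(o, W) = 18 - 9*o
w(x, N) = x*(-4 - 24*x - 4*N) (w(x, N) = (-4*(((1 + 5*x) + x) + N))*x = (-4*((1 + 6*x) + N))*x = (-4*(1 + N + 6*x))*x = (-4 - 24*x - 4*N)*x = x*(-4 - 24*x - 4*N))
sqrt(-53 + w(-5, B(-3, -2))) = sqrt(-53 - 4*(-5)*(1 + (18 - 9*(-3)) + 6*(-5))) = sqrt(-53 - 4*(-5)*(1 + (18 + 27) - 30)) = sqrt(-53 - 4*(-5)*(1 + 45 - 30)) = sqrt(-53 - 4*(-5)*16) = sqrt(-53 + 320) = sqrt(267)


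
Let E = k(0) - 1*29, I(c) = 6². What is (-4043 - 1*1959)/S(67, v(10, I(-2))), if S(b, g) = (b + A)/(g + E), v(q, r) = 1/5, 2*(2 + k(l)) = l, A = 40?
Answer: 924308/535 ≈ 1727.7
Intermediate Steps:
k(l) = -2 + l/2
I(c) = 36
E = -31 (E = (-2 + (½)*0) - 1*29 = (-2 + 0) - 29 = -2 - 29 = -31)
v(q, r) = ⅕
S(b, g) = (40 + b)/(-31 + g) (S(b, g) = (b + 40)/(g - 31) = (40 + b)/(-31 + g))
(-4043 - 1*1959)/S(67, v(10, I(-2))) = (-4043 - 1*1959)/(((40 + 67)/(-31 + ⅕))) = (-4043 - 1959)/((107/(-154/5))) = -6002/((-5/154*107)) = -6002/(-535/154) = -6002*(-154/535) = 924308/535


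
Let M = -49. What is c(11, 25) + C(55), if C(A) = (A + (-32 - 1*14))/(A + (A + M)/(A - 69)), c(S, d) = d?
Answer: 9613/382 ≈ 25.165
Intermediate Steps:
C(A) = (-46 + A)/(A + (-49 + A)/(-69 + A)) (C(A) = (A + (-32 - 1*14))/(A + (A - 49)/(A - 69)) = (A + (-32 - 14))/(A + (-49 + A)/(-69 + A)) = (A - 46)/(A + (-49 + A)/(-69 + A)) = (-46 + A)/(A + (-49 + A)/(-69 + A)))
c(11, 25) + C(55) = 25 + (-3174 - 1*55**2 + 115*55)/(49 - 1*55**2 + 68*55) = 25 + (-3174 - 1*3025 + 6325)/(49 - 1*3025 + 3740) = 25 + (-3174 - 3025 + 6325)/(49 - 3025 + 3740) = 25 + 126/764 = 25 + (1/764)*126 = 25 + 63/382 = 9613/382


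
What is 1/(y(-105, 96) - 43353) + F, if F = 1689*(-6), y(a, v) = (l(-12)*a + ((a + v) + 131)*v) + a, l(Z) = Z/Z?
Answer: -322778035/31851 ≈ -10134.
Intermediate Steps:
l(Z) = 1
y(a, v) = 2*a + v*(131 + a + v) (y(a, v) = (1*a + ((a + v) + 131)*v) + a = (a + (131 + a + v)*v) + a = (a + v*(131 + a + v)) + a = 2*a + v*(131 + a + v))
F = -10134
1/(y(-105, 96) - 43353) + F = 1/((96² + 2*(-105) + 131*96 - 105*96) - 43353) - 10134 = 1/((9216 - 210 + 12576 - 10080) - 43353) - 10134 = 1/(11502 - 43353) - 10134 = 1/(-31851) - 10134 = -1/31851 - 10134 = -322778035/31851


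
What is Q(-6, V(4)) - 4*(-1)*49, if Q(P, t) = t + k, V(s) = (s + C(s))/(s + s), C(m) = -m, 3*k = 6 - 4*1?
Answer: 590/3 ≈ 196.67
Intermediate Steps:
k = ⅔ (k = (6 - 4*1)/3 = (6 - 4)/3 = (⅓)*2 = ⅔ ≈ 0.66667)
V(s) = 0 (V(s) = (s - s)/(s + s) = 0/((2*s)) = 0*(1/(2*s)) = 0)
Q(P, t) = ⅔ + t (Q(P, t) = t + ⅔ = ⅔ + t)
Q(-6, V(4)) - 4*(-1)*49 = (⅔ + 0) - 4*(-1)*49 = ⅔ + 4*49 = ⅔ + 196 = 590/3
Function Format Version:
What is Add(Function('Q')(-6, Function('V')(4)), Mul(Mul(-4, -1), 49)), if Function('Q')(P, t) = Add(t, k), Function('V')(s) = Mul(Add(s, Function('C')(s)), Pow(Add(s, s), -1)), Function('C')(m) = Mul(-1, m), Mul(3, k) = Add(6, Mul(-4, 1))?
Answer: Rational(590, 3) ≈ 196.67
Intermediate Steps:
k = Rational(2, 3) (k = Mul(Rational(1, 3), Add(6, Mul(-4, 1))) = Mul(Rational(1, 3), Add(6, -4)) = Mul(Rational(1, 3), 2) = Rational(2, 3) ≈ 0.66667)
Function('V')(s) = 0 (Function('V')(s) = Mul(Add(s, Mul(-1, s)), Pow(Add(s, s), -1)) = Mul(0, Pow(Mul(2, s), -1)) = Mul(0, Mul(Rational(1, 2), Pow(s, -1))) = 0)
Function('Q')(P, t) = Add(Rational(2, 3), t) (Function('Q')(P, t) = Add(t, Rational(2, 3)) = Add(Rational(2, 3), t))
Add(Function('Q')(-6, Function('V')(4)), Mul(Mul(-4, -1), 49)) = Add(Add(Rational(2, 3), 0), Mul(Mul(-4, -1), 49)) = Add(Rational(2, 3), Mul(4, 49)) = Add(Rational(2, 3), 196) = Rational(590, 3)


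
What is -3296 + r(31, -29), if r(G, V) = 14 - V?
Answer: -3253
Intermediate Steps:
-3296 + r(31, -29) = -3296 + (14 - 1*(-29)) = -3296 + (14 + 29) = -3296 + 43 = -3253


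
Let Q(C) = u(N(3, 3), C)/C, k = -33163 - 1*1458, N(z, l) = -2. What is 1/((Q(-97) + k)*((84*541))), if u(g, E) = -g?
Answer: -97/152611813116 ≈ -6.3560e-10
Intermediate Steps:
k = -34621 (k = -33163 - 1458 = -34621)
Q(C) = 2/C (Q(C) = (-1*(-2))/C = 2/C)
1/((Q(-97) + k)*((84*541))) = 1/((2/(-97) - 34621)*((84*541))) = 1/((2*(-1/97) - 34621)*45444) = (1/45444)/(-2/97 - 34621) = (1/45444)/(-3358239/97) = -97/3358239*1/45444 = -97/152611813116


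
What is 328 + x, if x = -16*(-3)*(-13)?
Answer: -296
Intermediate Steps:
x = -624 (x = 48*(-13) = -624)
328 + x = 328 - 624 = -296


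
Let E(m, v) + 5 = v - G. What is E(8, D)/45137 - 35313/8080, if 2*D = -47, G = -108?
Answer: -1593280521/364706960 ≈ -4.3687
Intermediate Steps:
D = -47/2 (D = (½)*(-47) = -47/2 ≈ -23.500)
E(m, v) = 103 + v (E(m, v) = -5 + (v - 1*(-108)) = -5 + (v + 108) = -5 + (108 + v) = 103 + v)
E(8, D)/45137 - 35313/8080 = (103 - 47/2)/45137 - 35313/8080 = (159/2)*(1/45137) - 35313*1/8080 = 159/90274 - 35313/8080 = -1593280521/364706960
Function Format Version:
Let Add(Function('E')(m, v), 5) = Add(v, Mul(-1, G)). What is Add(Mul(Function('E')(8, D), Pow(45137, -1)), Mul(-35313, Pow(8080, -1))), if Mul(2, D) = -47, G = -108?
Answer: Rational(-1593280521, 364706960) ≈ -4.3687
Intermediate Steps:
D = Rational(-47, 2) (D = Mul(Rational(1, 2), -47) = Rational(-47, 2) ≈ -23.500)
Function('E')(m, v) = Add(103, v) (Function('E')(m, v) = Add(-5, Add(v, Mul(-1, -108))) = Add(-5, Add(v, 108)) = Add(-5, Add(108, v)) = Add(103, v))
Add(Mul(Function('E')(8, D), Pow(45137, -1)), Mul(-35313, Pow(8080, -1))) = Add(Mul(Add(103, Rational(-47, 2)), Pow(45137, -1)), Mul(-35313, Pow(8080, -1))) = Add(Mul(Rational(159, 2), Rational(1, 45137)), Mul(-35313, Rational(1, 8080))) = Add(Rational(159, 90274), Rational(-35313, 8080)) = Rational(-1593280521, 364706960)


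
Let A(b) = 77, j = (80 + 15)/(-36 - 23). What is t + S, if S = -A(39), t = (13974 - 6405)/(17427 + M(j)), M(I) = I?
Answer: -78716975/1028098 ≈ -76.566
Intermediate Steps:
j = -95/59 (j = 95/(-59) = 95*(-1/59) = -95/59 ≈ -1.6102)
t = 446571/1028098 (t = (13974 - 6405)/(17427 - 95/59) = 7569/(1028098/59) = 7569*(59/1028098) = 446571/1028098 ≈ 0.43437)
S = -77 (S = -1*77 = -77)
t + S = 446571/1028098 - 77 = -78716975/1028098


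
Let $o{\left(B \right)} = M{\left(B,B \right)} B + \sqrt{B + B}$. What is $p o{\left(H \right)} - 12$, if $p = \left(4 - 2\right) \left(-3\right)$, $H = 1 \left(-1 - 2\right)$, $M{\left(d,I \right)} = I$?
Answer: $-66 - 6 i \sqrt{6} \approx -66.0 - 14.697 i$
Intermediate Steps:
$H = -3$ ($H = 1 \left(-3\right) = -3$)
$p = -6$ ($p = 2 \left(-3\right) = -6$)
$o{\left(B \right)} = B^{2} + \sqrt{2} \sqrt{B}$ ($o{\left(B \right)} = B B + \sqrt{B + B} = B^{2} + \sqrt{2 B} = B^{2} + \sqrt{2} \sqrt{B}$)
$p o{\left(H \right)} - 12 = - 6 \left(\left(-3\right)^{2} + \sqrt{2} \sqrt{-3}\right) - 12 = - 6 \left(9 + \sqrt{2} i \sqrt{3}\right) - 12 = - 6 \left(9 + i \sqrt{6}\right) - 12 = \left(-54 - 6 i \sqrt{6}\right) - 12 = -66 - 6 i \sqrt{6}$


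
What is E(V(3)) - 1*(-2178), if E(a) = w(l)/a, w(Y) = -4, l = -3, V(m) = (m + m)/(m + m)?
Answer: 2174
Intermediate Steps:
V(m) = 1 (V(m) = (2*m)/((2*m)) = (2*m)*(1/(2*m)) = 1)
E(a) = -4/a
E(V(3)) - 1*(-2178) = -4/1 - 1*(-2178) = -4*1 + 2178 = -4 + 2178 = 2174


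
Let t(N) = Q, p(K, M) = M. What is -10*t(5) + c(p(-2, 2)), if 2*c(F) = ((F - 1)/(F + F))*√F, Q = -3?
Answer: 30 + √2/8 ≈ 30.177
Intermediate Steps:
t(N) = -3
c(F) = (-1 + F)/(4*√F) (c(F) = (((F - 1)/(F + F))*√F)/2 = (((-1 + F)/((2*F)))*√F)/2 = (((-1 + F)*(1/(2*F)))*√F)/2 = (((-1 + F)/(2*F))*√F)/2 = ((-1 + F)/(2*√F))/2 = (-1 + F)/(4*√F))
-10*t(5) + c(p(-2, 2)) = -10*(-3) + (-1 + 2)/(4*√2) = 30 + (¼)*(√2/2)*1 = 30 + √2/8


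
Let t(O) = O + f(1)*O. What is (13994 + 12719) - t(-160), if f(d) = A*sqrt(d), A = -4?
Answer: 26233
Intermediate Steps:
f(d) = -4*sqrt(d)
t(O) = -3*O (t(O) = O + (-4*sqrt(1))*O = O + (-4*1)*O = O - 4*O = -3*O)
(13994 + 12719) - t(-160) = (13994 + 12719) - (-3)*(-160) = 26713 - 1*480 = 26713 - 480 = 26233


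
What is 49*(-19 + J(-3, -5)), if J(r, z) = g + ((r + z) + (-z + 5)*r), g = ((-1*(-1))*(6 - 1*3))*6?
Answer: -1911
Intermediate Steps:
g = 18 (g = (1*(6 - 3))*6 = (1*3)*6 = 3*6 = 18)
J(r, z) = 18 + r + z + r*(5 - z) (J(r, z) = 18 + ((r + z) + (-z + 5)*r) = 18 + ((r + z) + (5 - z)*r) = 18 + ((r + z) + r*(5 - z)) = 18 + (r + z + r*(5 - z)) = 18 + r + z + r*(5 - z))
49*(-19 + J(-3, -5)) = 49*(-19 + (18 - 5 + 6*(-3) - 1*(-3)*(-5))) = 49*(-19 + (18 - 5 - 18 - 15)) = 49*(-19 - 20) = 49*(-39) = -1911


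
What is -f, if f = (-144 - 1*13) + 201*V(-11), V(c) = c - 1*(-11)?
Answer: 157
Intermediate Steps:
V(c) = 11 + c (V(c) = c + 11 = 11 + c)
f = -157 (f = (-144 - 1*13) + 201*(11 - 11) = (-144 - 13) + 201*0 = -157 + 0 = -157)
-f = -1*(-157) = 157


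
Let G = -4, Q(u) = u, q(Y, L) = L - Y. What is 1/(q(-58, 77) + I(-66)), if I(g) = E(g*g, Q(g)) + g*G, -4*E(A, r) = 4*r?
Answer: 1/465 ≈ 0.0021505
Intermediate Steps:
E(A, r) = -r
I(g) = -5*g (I(g) = -g + g*(-4) = -g - 4*g = -5*g)
1/(q(-58, 77) + I(-66)) = 1/((77 - 1*(-58)) - 5*(-66)) = 1/((77 + 58) + 330) = 1/(135 + 330) = 1/465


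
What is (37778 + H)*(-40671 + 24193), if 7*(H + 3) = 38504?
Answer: -713094866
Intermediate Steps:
H = 38483/7 (H = -3 + (⅐)*38504 = -3 + 38504/7 = 38483/7 ≈ 5497.6)
(37778 + H)*(-40671 + 24193) = (37778 + 38483/7)*(-40671 + 24193) = (302929/7)*(-16478) = -713094866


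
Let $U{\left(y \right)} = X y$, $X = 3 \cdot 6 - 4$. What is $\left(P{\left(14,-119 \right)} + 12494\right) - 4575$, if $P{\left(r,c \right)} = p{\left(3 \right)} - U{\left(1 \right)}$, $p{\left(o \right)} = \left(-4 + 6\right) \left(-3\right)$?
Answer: $7899$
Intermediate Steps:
$X = 14$ ($X = 18 - 4 = 14$)
$U{\left(y \right)} = 14 y$
$p{\left(o \right)} = -6$ ($p{\left(o \right)} = 2 \left(-3\right) = -6$)
$P{\left(r,c \right)} = -20$ ($P{\left(r,c \right)} = -6 - 14 \cdot 1 = -6 - 14 = -20$)
$\left(P{\left(14,-119 \right)} + 12494\right) - 4575 = \left(-20 + 12494\right) - 4575 = 12474 - 4575 = 7899$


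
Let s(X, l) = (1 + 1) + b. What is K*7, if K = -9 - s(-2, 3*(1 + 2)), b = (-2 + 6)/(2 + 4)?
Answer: -245/3 ≈ -81.667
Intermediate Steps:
b = ⅔ (b = 4/6 = 4*(⅙) = ⅔ ≈ 0.66667)
s(X, l) = 8/3 (s(X, l) = (1 + 1) + ⅔ = 2 + ⅔ = 8/3)
K = -35/3 (K = -9 - 1*8/3 = -9 - 8/3 = -35/3 ≈ -11.667)
K*7 = -35/3*7 = -245/3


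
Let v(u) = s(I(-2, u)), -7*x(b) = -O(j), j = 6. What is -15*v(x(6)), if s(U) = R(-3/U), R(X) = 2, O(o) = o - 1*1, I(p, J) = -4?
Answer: -30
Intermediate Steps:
O(o) = -1 + o (O(o) = o - 1 = -1 + o)
x(b) = 5/7 (x(b) = -(-1)*(-1 + 6)/7 = -(-1)*5/7 = -⅐*(-5) = 5/7)
s(U) = 2
v(u) = 2
-15*v(x(6)) = -15*2 = -30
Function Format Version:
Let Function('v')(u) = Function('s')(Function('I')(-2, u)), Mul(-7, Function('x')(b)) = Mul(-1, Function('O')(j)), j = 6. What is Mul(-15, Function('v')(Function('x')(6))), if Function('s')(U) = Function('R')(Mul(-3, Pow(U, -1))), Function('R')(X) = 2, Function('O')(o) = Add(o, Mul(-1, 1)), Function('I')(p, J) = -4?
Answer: -30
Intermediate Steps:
Function('O')(o) = Add(-1, o) (Function('O')(o) = Add(o, -1) = Add(-1, o))
Function('x')(b) = Rational(5, 7) (Function('x')(b) = Mul(Rational(-1, 7), Mul(-1, Add(-1, 6))) = Mul(Rational(-1, 7), Mul(-1, 5)) = Mul(Rational(-1, 7), -5) = Rational(5, 7))
Function('s')(U) = 2
Function('v')(u) = 2
Mul(-15, Function('v')(Function('x')(6))) = Mul(-15, 2) = -30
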